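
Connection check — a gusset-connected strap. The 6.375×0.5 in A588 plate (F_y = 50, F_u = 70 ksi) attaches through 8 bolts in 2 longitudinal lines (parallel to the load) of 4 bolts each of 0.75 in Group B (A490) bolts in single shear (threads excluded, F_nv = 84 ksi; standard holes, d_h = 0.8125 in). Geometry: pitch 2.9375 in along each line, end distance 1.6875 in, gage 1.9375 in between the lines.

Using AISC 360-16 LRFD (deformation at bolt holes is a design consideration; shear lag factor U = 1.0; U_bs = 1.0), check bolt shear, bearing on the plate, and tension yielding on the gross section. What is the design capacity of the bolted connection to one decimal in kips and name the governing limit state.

143.4 kips (gross-section yield governs)

Bolt shear: A_b = π(0.75)²/4 = 0.44179 in². φR_n = 0.75 × 84 × 0.44179 × 8 × 1 = 222.7 kips.
Bearing (0.5 in plate, F_u = 70 ksi): end bolts L_c = 1.6875 − 0.8125/2 = 1.28125, R_n = min(1.2×1.28125×0.5×70, 2.4×0.75×0.5×70) = 53.813 kips/bolt; interior L_c = 2.9375 − 0.8125 = 2.125, R_n = 63 kips/bolt. φR_n = 0.75 × (2×53.813 + 6×63) = 364.2 kips.
Tension yield (gross): A_g = 6.375×0.5 = 3.1875 in². φR_n = 0.90 × 50 × 3.1875 = 143.4 kips.
Governing: min(222.7, 364.2, 143.4) = 143.4 kips → gross-section yield.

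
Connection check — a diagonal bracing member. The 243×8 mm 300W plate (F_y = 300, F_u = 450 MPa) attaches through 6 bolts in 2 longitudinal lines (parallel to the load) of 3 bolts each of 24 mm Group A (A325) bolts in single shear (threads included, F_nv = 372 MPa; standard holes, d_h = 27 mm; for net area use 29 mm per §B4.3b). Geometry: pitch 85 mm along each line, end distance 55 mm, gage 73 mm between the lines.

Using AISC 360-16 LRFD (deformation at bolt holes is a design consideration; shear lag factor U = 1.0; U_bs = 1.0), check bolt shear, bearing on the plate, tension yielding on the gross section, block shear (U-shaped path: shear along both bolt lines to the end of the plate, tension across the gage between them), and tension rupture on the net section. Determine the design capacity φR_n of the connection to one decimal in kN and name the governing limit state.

499.5 kN (net-section rupture governs)

Bolt shear: A_b = π(24)²/4 = 452.39 mm². φR_n = 0.75 × 372 × 452.39 × 6 × 1 = 757.3 kN.
Bearing (8 mm plate, F_u = 450 MPa): end bolts L_c = 55 − 27/2 = 41.5, R_n = min(1.2×41.5×8×450, 2.4×24×8×450) = 179.28 kN/bolt; interior L_c = 85 − 27 = 58, R_n = 207.36 kN/bolt. φR_n = 0.75 × (2×179.28 + 4×207.36) = 891.0 kN.
Tension yield (gross): A_g = 243×8 = 1944 mm². φR_n = 0.90 × 300 × 1944 = 524.9 kN.
Block shear: shear path 2×[55+2×85] = 2×225 mm, A_gv = 3600, A_nv = 2×(225 − 2.5×29)×8 = 2440 mm²; tension across gage: (73 − 1×29)×8 = 352 mm². R_n = min(0.6×450×2440, 0.6×300×3600) + 1.0×450×352 = min(658.8, 648) + 158.4 = 806.4 kN. φR_n = 0.75 × 806.4 = 604.8 kN.
Tension rupture (net): A_n = (243 − 2×29)×8 = 1480 mm² (U = 1.0, A_e = A_n). φR_n = 0.75 × 450 × 1480 = 499.5 kN.
Governing: min(757.3, 891.0, 524.9, 604.8, 499.5) = 499.5 kN → net-section rupture.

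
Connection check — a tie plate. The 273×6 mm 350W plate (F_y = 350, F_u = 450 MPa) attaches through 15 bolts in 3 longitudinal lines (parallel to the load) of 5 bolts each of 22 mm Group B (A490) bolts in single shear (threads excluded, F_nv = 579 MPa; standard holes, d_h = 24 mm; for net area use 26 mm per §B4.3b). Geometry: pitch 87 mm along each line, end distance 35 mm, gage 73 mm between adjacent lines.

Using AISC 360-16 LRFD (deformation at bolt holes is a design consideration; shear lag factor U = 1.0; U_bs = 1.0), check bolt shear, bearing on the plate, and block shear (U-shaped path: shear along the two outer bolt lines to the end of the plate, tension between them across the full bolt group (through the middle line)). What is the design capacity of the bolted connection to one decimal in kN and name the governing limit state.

836.7 kN (block shear governs)

Bolt shear: A_b = π(22)²/4 = 380.13 mm². φR_n = 0.75 × 579 × 380.13 × 15 × 1 = 2476.1 kN.
Bearing (6 mm plate, F_u = 450 MPa): end bolts L_c = 35 − 24/2 = 23, R_n = min(1.2×23×6×450, 2.4×22×6×450) = 74.52 kN/bolt; interior L_c = 87 − 24 = 63, R_n = 142.56 kN/bolt. φR_n = 0.75 × (3×74.52 + 12×142.56) = 1450.7 kN.
Block shear: shear path 2×[35+4×87] = 2×383 mm, A_gv = 4596, A_nv = 2×(383 − 4.5×26)×6 = 3192 mm²; tension across gage: (146 − 2×26)×6 = 564 mm². R_n = min(0.6×450×3192, 0.6×350×4596) + 1.0×450×564 = min(861.84, 965.16) + 253.8 = 1115.6 kN. φR_n = 0.75 × 1115.6 = 836.7 kN.
Governing: min(2476.1, 1450.7, 836.7) = 836.7 kN → block shear.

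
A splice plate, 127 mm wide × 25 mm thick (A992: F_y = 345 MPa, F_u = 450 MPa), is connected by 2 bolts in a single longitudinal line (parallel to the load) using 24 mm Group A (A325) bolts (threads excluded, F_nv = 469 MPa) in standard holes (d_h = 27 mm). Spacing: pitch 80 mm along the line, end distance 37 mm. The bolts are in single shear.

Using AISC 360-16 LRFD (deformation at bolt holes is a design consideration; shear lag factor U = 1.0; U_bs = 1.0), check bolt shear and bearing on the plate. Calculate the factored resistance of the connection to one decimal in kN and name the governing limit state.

Bolt shear: A_b = π(24)²/4 = 452.39 mm². φR_n = 0.75 × 469 × 452.39 × 2 × 1 = 318.3 kN.
Bearing (25 mm plate, F_u = 450 MPa): end bolts L_c = 37 − 27/2 = 23.5, R_n = min(1.2×23.5×25×450, 2.4×24×25×450) = 317.25 kN/bolt; interior L_c = 80 − 27 = 53, R_n = 648 kN/bolt. φR_n = 0.75 × (1×317.25 + 1×648) = 723.9 kN.
Governing: min(318.3, 723.9) = 318.3 kN → bolt shear.

318.3 kN (bolt shear governs)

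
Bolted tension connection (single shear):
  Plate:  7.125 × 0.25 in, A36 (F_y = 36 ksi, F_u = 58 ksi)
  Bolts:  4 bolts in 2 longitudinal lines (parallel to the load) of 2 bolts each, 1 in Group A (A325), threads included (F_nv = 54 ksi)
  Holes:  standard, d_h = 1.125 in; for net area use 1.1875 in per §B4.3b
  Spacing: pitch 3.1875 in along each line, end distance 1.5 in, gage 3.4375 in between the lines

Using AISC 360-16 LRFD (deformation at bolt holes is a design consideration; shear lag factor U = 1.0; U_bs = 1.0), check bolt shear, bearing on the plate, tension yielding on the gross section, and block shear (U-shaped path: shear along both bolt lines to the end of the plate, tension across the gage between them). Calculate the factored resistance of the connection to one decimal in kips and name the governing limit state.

57.7 kips (gross-section yield governs)

Bolt shear: A_b = π(1)²/4 = 0.7854 in². φR_n = 0.75 × 54 × 0.7854 × 4 × 1 = 127.2 kips.
Bearing (0.25 in plate, F_u = 58 ksi): end bolts L_c = 1.5 − 1.125/2 = 0.9375, R_n = min(1.2×0.9375×0.25×58, 2.4×1×0.25×58) = 16.313 kips/bolt; interior L_c = 3.1875 − 1.125 = 2.0625, R_n = 34.8 kips/bolt. φR_n = 0.75 × (2×16.313 + 2×34.8) = 76.7 kips.
Tension yield (gross): A_g = 7.125×0.25 = 1.7813 in². φR_n = 0.90 × 36 × 1.7813 = 57.7 kips.
Block shear: shear path 2×[1.5+1×3.1875] = 2×4.6875 in, A_gv = 2.3438, A_nv = 2×(4.6875 − 1.5×1.1875)×0.25 = 1.4531 in²; tension across gage: (3.4375 − 1×1.1875)×0.25 = 0.5625 in². R_n = min(0.6×58×1.4531, 0.6×36×2.3438) + 1.0×58×0.5625 = min(50.568, 50.626) + 32.625 = 83.193 kips. φR_n = 0.75 × 83.193 = 62.4 kips.
Governing: min(127.2, 76.7, 57.7, 62.4) = 57.7 kips → gross-section yield.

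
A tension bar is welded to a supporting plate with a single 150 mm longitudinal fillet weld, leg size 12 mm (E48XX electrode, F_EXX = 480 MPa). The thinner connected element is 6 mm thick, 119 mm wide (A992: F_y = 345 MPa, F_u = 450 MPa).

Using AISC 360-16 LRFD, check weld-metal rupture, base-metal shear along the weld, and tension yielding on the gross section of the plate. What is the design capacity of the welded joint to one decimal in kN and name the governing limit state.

182.3 kN (base-metal shear governs)

Weld metal: throat = 0.707×12 = 8.484 mm, L = 150 mm. φR_n = 0.75 × 0.6 × 480 × 8.484 × 150 = 274.9 kN.
Base metal shear (6 mm plate): yield φR_n = 1.0×0.6×345×6×150 = 186.3 kN; rupture φR_n = 0.75×0.6×450×6×150 = 182.3 kN; take 182.3 kN (rupture).
Tension yield (gross): A_g = 119×6 = 714 mm². φR_n = 0.90 × 345 × 714 = 221.7 kN.
Governing: min(274.9, 182.3, 221.7) = 182.3 kN → base-metal shear.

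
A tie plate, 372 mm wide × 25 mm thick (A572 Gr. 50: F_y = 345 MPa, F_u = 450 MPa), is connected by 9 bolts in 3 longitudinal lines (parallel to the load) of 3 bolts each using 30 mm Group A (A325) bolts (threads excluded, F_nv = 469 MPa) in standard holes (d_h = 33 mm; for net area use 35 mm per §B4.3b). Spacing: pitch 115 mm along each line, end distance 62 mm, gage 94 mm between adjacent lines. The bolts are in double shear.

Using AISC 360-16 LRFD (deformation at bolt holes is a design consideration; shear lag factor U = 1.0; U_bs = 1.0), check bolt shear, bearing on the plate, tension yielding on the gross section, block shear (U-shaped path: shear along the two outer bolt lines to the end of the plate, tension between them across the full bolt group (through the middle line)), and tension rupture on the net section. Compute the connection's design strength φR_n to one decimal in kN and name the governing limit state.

Bolt shear: A_b = π(30)²/4 = 706.86 mm². φR_n = 0.75 × 469 × 706.86 × 9 × 2 = 4475.5 kN.
Bearing (25 mm plate, F_u = 450 MPa): end bolts L_c = 62 − 33/2 = 45.5, R_n = min(1.2×45.5×25×450, 2.4×30×25×450) = 614.25 kN/bolt; interior L_c = 115 − 33 = 82, R_n = 810 kN/bolt. φR_n = 0.75 × (3×614.25 + 6×810) = 5027.1 kN.
Tension yield (gross): A_g = 372×25 = 9300 mm². φR_n = 0.90 × 345 × 9300 = 2887.7 kN.
Block shear: shear path 2×[62+2×115] = 2×292 mm, A_gv = 14600, A_nv = 2×(292 − 2.5×35)×25 = 10225 mm²; tension across gage: (188 − 2×35)×25 = 2950 mm². R_n = min(0.6×450×10225, 0.6×345×14600) + 1.0×450×2950 = min(2760.8, 3022.2) + 1327.5 = 4088.3 kN. φR_n = 0.75 × 4088.3 = 3066.2 kN.
Tension rupture (net): A_n = (372 − 3×35)×25 = 6675 mm² (U = 1.0, A_e = A_n). φR_n = 0.75 × 450 × 6675 = 2252.8 kN.
Governing: min(4475.5, 5027.1, 2887.7, 3066.2, 2252.8) = 2252.8 kN → net-section rupture.

2252.8 kN (net-section rupture governs)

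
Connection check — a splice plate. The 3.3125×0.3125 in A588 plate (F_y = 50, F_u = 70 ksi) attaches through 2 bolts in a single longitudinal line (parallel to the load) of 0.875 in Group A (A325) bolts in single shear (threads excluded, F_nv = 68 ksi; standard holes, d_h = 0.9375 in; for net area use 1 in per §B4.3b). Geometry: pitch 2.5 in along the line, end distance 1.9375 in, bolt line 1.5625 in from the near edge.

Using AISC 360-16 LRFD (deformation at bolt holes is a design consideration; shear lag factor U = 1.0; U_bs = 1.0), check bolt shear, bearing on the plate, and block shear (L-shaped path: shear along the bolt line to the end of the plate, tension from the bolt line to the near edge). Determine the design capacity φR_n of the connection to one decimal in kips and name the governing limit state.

Bolt shear: A_b = π(0.875)²/4 = 0.60132 in². φR_n = 0.75 × 68 × 0.60132 × 2 × 1 = 61.3 kips.
Bearing (0.3125 in plate, F_u = 70 ksi): end bolts L_c = 1.9375 − 0.9375/2 = 1.46875, R_n = min(1.2×1.46875×0.3125×70, 2.4×0.875×0.3125×70) = 38.555 kips/bolt; interior L_c = 2.5 − 0.9375 = 1.5625, R_n = 41.016 kips/bolt. φR_n = 0.75 × (1×38.555 + 1×41.016) = 59.7 kips.
Block shear: shear path 1×[1.9375+1×2.5] = 1×4.4375 in, A_gv = 1.3867, A_nv = 1×(4.4375 − 1.5×1)×0.3125 = 0.91797 in²; tension to near edge: (1.5625 − 0.5×1)×0.3125 = 0.33203 in². R_n = min(0.6×70×0.91797, 0.6×50×1.3867) + 1.0×70×0.33203 = min(38.555, 41.601) + 23.242 = 61.797 kips. φR_n = 0.75 × 61.797 = 46.3 kips.
Governing: min(61.3, 59.7, 46.3) = 46.3 kips → block shear.

46.3 kips (block shear governs)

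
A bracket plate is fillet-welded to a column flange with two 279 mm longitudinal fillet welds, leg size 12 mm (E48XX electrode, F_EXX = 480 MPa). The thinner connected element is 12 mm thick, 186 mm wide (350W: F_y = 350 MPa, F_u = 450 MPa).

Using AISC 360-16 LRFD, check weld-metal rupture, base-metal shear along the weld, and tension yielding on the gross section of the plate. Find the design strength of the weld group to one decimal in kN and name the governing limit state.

703.1 kN (gross-section yield governs)

Weld metal: throat = 0.707×12 = 8.484 mm, L = 2×279 = 558 mm. φR_n = 0.75 × 0.6 × 480 × 8.484 × 558 = 1022.6 kN.
Base metal shear (12 mm plate): yield φR_n = 1.0×0.6×350×12×558 = 1406.2 kN; rupture φR_n = 0.75×0.6×450×12×558 = 1355.9 kN; take 1355.9 kN (rupture).
Tension yield (gross): A_g = 186×12 = 2232 mm². φR_n = 0.90 × 350 × 2232 = 703.1 kN.
Governing: min(1022.6, 1355.9, 703.1) = 703.1 kN → gross-section yield.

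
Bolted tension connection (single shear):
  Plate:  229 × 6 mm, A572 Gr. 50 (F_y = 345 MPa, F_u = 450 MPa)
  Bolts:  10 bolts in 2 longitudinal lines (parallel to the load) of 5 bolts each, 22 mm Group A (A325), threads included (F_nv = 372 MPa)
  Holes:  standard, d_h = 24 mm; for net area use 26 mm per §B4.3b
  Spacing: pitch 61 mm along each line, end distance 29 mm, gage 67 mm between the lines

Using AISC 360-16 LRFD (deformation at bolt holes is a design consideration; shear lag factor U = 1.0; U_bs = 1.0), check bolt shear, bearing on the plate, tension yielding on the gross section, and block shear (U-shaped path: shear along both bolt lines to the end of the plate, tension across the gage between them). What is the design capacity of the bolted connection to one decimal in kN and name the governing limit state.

426.6 kN (gross-section yield governs)

Bolt shear: A_b = π(22)²/4 = 380.13 mm². φR_n = 0.75 × 372 × 380.13 × 10 × 1 = 1060.6 kN.
Bearing (6 mm plate, F_u = 450 MPa): end bolts L_c = 29 − 24/2 = 17, R_n = min(1.2×17×6×450, 2.4×22×6×450) = 55.08 kN/bolt; interior L_c = 61 − 24 = 37, R_n = 119.88 kN/bolt. φR_n = 0.75 × (2×55.08 + 8×119.88) = 801.9 kN.
Tension yield (gross): A_g = 229×6 = 1374 mm². φR_n = 0.90 × 345 × 1374 = 426.6 kN.
Block shear: shear path 2×[29+4×61] = 2×273 mm, A_gv = 3276, A_nv = 2×(273 − 4.5×26)×6 = 1872 mm²; tension across gage: (67 − 1×26)×6 = 246 mm². R_n = min(0.6×450×1872, 0.6×345×3276) + 1.0×450×246 = min(505.44, 678.13) + 110.7 = 616.14 kN. φR_n = 0.75 × 616.14 = 462.1 kN.
Governing: min(1060.6, 801.9, 426.6, 462.1) = 426.6 kN → gross-section yield.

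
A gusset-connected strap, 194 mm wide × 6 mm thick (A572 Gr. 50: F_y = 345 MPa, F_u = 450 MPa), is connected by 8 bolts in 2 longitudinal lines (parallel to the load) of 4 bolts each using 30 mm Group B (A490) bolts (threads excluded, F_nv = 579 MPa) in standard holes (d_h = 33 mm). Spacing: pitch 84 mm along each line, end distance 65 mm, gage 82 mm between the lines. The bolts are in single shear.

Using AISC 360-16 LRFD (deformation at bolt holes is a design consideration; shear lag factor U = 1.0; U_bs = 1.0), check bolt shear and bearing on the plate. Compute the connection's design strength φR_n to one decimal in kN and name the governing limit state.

979.3 kN (bearing governs)

Bolt shear: A_b = π(30)²/4 = 706.86 mm². φR_n = 0.75 × 579 × 706.86 × 8 × 1 = 2455.6 kN.
Bearing (6 mm plate, F_u = 450 MPa): end bolts L_c = 65 − 33/2 = 48.5, R_n = min(1.2×48.5×6×450, 2.4×30×6×450) = 157.14 kN/bolt; interior L_c = 84 − 33 = 51, R_n = 165.24 kN/bolt. φR_n = 0.75 × (2×157.14 + 6×165.24) = 979.3 kN.
Governing: min(2455.6, 979.3) = 979.3 kN → bearing.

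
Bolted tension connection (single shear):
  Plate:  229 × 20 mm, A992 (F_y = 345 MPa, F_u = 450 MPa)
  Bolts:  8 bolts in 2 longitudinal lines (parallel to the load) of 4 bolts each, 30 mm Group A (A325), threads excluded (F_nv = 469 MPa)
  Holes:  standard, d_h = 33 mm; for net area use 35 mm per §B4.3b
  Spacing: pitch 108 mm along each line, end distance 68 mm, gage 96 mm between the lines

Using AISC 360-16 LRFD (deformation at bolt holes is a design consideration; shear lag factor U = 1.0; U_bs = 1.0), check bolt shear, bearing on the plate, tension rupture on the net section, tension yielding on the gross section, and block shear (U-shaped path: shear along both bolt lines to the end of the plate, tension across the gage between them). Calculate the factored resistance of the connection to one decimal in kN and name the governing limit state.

Bolt shear: A_b = π(30)²/4 = 706.86 mm². φR_n = 0.75 × 469 × 706.86 × 8 × 1 = 1989.1 kN.
Bearing (20 mm plate, F_u = 450 MPa): end bolts L_c = 68 − 33/2 = 51.5, R_n = min(1.2×51.5×20×450, 2.4×30×20×450) = 556.2 kN/bolt; interior L_c = 108 − 33 = 75, R_n = 648 kN/bolt. φR_n = 0.75 × (2×556.2 + 6×648) = 3750.3 kN.
Tension rupture (net): A_n = (229 − 2×35)×20 = 3180 mm² (U = 1.0, A_e = A_n). φR_n = 0.75 × 450 × 3180 = 1073.3 kN.
Tension yield (gross): A_g = 229×20 = 4580 mm². φR_n = 0.90 × 345 × 4580 = 1422.1 kN.
Block shear: shear path 2×[68+3×108] = 2×392 mm, A_gv = 15680, A_nv = 2×(392 − 3.5×35)×20 = 10780 mm²; tension across gage: (96 − 1×35)×20 = 1220 mm². R_n = min(0.6×450×10780, 0.6×345×15680) + 1.0×450×1220 = min(2910.6, 3245.8) + 549 = 3459.6 kN. φR_n = 0.75 × 3459.6 = 2594.7 kN.
Governing: min(1989.1, 3750.3, 1073.3, 1422.1, 2594.7) = 1073.3 kN → net-section rupture.

1073.3 kN (net-section rupture governs)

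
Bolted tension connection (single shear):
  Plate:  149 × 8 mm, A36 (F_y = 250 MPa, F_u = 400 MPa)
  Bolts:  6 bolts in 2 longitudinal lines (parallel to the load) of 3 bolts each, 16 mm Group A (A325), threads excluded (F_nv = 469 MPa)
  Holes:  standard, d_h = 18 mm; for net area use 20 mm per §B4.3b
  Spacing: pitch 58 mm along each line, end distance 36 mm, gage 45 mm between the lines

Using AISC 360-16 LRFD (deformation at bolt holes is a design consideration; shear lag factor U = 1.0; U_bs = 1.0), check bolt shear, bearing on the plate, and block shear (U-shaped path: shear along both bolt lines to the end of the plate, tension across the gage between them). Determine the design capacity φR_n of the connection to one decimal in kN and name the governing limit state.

333.6 kN (block shear governs)

Bolt shear: A_b = π(16)²/4 = 201.06 mm². φR_n = 0.75 × 469 × 201.06 × 6 × 1 = 424.3 kN.
Bearing (8 mm plate, F_u = 400 MPa): end bolts L_c = 36 − 18/2 = 27, R_n = min(1.2×27×8×400, 2.4×16×8×400) = 103.68 kN/bolt; interior L_c = 58 − 18 = 40, R_n = 122.88 kN/bolt. φR_n = 0.75 × (2×103.68 + 4×122.88) = 524.2 kN.
Block shear: shear path 2×[36+2×58] = 2×152 mm, A_gv = 2432, A_nv = 2×(152 − 2.5×20)×8 = 1632 mm²; tension across gage: (45 − 1×20)×8 = 200 mm². R_n = min(0.6×400×1632, 0.6×250×2432) + 1.0×400×200 = min(391.68, 364.8) + 80 = 444.8 kN. φR_n = 0.75 × 444.8 = 333.6 kN.
Governing: min(424.3, 524.2, 333.6) = 333.6 kN → block shear.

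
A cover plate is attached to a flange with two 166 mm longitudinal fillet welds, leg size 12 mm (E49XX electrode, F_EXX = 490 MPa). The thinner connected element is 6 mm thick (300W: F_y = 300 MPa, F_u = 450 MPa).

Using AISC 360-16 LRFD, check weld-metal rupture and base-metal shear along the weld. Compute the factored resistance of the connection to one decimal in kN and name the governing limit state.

Weld metal: throat = 0.707×12 = 8.484 mm, L = 2×166 = 332 mm. φR_n = 0.75 × 0.6 × 490 × 8.484 × 332 = 621.1 kN.
Base metal shear (6 mm plate): yield φR_n = 1.0×0.6×300×6×332 = 358.6 kN; rupture φR_n = 0.75×0.6×450×6×332 = 403.4 kN; take 358.6 kN (yield).
Governing: min(621.1, 358.6) = 358.6 kN → base-metal shear.

358.6 kN (base-metal shear governs)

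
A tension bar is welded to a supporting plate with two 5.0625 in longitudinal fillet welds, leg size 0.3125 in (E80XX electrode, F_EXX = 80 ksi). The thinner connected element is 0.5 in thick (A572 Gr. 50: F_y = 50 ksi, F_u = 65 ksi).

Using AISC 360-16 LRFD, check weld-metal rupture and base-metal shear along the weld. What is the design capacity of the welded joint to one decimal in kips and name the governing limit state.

Weld metal: throat = 0.707×0.3125 = 0.22094 in, L = 2×5.0625 = 10.125 in. φR_n = 0.75 × 0.6 × 80 × 0.22094 × 10.125 = 80.5 kips.
Base metal shear (0.5 in plate): yield φR_n = 1.0×0.6×50×0.5×10.125 = 151.9 kips; rupture φR_n = 0.75×0.6×65×0.5×10.125 = 148.1 kips; take 148.1 kips (rupture).
Governing: min(80.5, 148.1) = 80.5 kips → weld metal.

80.5 kips (weld metal governs)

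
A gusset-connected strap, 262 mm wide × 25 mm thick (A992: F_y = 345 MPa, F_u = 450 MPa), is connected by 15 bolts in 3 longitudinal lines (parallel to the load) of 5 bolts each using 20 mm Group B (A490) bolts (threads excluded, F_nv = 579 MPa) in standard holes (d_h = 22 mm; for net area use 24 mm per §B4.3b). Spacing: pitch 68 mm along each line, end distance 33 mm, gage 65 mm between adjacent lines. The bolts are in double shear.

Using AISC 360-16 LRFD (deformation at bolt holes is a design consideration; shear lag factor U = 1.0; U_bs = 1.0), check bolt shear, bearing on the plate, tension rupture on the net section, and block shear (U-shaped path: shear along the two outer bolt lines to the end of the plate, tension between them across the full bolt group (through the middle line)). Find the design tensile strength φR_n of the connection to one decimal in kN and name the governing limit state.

1603.1 kN (net-section rupture governs)

Bolt shear: A_b = π(20)²/4 = 314.16 mm². φR_n = 0.75 × 579 × 314.16 × 15 × 2 = 4092.7 kN.
Bearing (25 mm plate, F_u = 450 MPa): end bolts L_c = 33 − 22/2 = 22, R_n = min(1.2×22×25×450, 2.4×20×25×450) = 297 kN/bolt; interior L_c = 68 − 22 = 46, R_n = 540 kN/bolt. φR_n = 0.75 × (3×297 + 12×540) = 5528.3 kN.
Tension rupture (net): A_n = (262 − 3×24)×25 = 4750 mm² (U = 1.0, A_e = A_n). φR_n = 0.75 × 450 × 4750 = 1603.1 kN.
Block shear: shear path 2×[33+4×68] = 2×305 mm, A_gv = 15250, A_nv = 2×(305 − 4.5×24)×25 = 9850 mm²; tension across gage: (130 − 2×24)×25 = 2050 mm². R_n = min(0.6×450×9850, 0.6×345×15250) + 1.0×450×2050 = min(2659.5, 3156.8) + 922.5 = 3582 kN. φR_n = 0.75 × 3582 = 2686.5 kN.
Governing: min(4092.7, 5528.3, 1603.1, 2686.5) = 1603.1 kN → net-section rupture.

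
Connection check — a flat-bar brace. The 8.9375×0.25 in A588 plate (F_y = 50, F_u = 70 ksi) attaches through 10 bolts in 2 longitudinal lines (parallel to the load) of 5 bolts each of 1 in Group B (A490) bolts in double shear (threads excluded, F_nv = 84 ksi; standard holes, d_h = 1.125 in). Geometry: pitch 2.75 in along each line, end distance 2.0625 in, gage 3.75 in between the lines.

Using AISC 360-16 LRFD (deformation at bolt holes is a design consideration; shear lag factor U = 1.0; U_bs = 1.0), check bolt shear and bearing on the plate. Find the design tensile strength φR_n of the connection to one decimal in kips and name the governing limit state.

Bolt shear: A_b = π(1)²/4 = 0.7854 in². φR_n = 0.75 × 84 × 0.7854 × 10 × 2 = 989.6 kips.
Bearing (0.25 in plate, F_u = 70 ksi): end bolts L_c = 2.0625 − 1.125/2 = 1.5, R_n = min(1.2×1.5×0.25×70, 2.4×1×0.25×70) = 31.5 kips/bolt; interior L_c = 2.75 − 1.125 = 1.625, R_n = 34.125 kips/bolt. φR_n = 0.75 × (2×31.5 + 8×34.125) = 252.0 kips.
Governing: min(989.6, 252.0) = 252.0 kips → bearing.

252.0 kips (bearing governs)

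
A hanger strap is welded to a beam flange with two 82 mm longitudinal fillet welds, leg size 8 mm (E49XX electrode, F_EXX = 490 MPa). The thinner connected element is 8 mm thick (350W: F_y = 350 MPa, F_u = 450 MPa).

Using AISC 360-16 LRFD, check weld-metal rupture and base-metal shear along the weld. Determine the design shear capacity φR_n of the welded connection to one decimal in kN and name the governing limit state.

204.5 kN (weld metal governs)

Weld metal: throat = 0.707×8 = 5.656 mm, L = 2×82 = 164 mm. φR_n = 0.75 × 0.6 × 490 × 5.656 × 164 = 204.5 kN.
Base metal shear (8 mm plate): yield φR_n = 1.0×0.6×350×8×164 = 275.5 kN; rupture φR_n = 0.75×0.6×450×8×164 = 265.7 kN; take 265.7 kN (rupture).
Governing: min(204.5, 265.7) = 204.5 kN → weld metal.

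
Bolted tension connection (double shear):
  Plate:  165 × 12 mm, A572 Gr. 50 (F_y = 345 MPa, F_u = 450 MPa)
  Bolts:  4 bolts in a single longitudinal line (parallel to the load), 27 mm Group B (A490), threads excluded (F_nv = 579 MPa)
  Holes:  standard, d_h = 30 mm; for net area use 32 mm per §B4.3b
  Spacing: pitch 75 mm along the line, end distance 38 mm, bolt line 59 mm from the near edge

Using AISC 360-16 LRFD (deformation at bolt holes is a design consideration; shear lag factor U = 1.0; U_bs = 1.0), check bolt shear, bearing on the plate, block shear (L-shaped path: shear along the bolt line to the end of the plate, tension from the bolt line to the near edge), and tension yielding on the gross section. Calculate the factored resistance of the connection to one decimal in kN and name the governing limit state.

Bolt shear: A_b = π(27)²/4 = 572.56 mm². φR_n = 0.75 × 579 × 572.56 × 4 × 2 = 1989.1 kN.
Bearing (12 mm plate, F_u = 450 MPa): end bolts L_c = 38 − 30/2 = 23, R_n = min(1.2×23×12×450, 2.4×27×12×450) = 149.04 kN/bolt; interior L_c = 75 − 30 = 45, R_n = 291.6 kN/bolt. φR_n = 0.75 × (1×149.04 + 3×291.6) = 767.9 kN.
Block shear: shear path 1×[38+3×75] = 1×263 mm, A_gv = 3156, A_nv = 1×(263 − 3.5×32)×12 = 1812 mm²; tension to near edge: (59 − 0.5×32)×12 = 516 mm². R_n = min(0.6×450×1812, 0.6×345×3156) + 1.0×450×516 = min(489.24, 653.29) + 232.2 = 721.44 kN. φR_n = 0.75 × 721.44 = 541.1 kN.
Tension yield (gross): A_g = 165×12 = 1980 mm². φR_n = 0.90 × 345 × 1980 = 614.8 kN.
Governing: min(1989.1, 767.9, 541.1, 614.8) = 541.1 kN → block shear.

541.1 kN (block shear governs)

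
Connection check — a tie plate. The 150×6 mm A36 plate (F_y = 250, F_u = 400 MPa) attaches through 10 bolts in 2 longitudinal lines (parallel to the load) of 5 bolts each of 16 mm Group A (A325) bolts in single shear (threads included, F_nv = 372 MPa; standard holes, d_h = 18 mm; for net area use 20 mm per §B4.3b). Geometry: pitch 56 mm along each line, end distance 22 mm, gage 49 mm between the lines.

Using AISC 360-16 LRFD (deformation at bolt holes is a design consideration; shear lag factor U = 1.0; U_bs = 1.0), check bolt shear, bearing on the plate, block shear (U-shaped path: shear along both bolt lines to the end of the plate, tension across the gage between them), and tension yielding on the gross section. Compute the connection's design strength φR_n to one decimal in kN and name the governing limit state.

202.5 kN (gross-section yield governs)

Bolt shear: A_b = π(16)²/4 = 201.06 mm². φR_n = 0.75 × 372 × 201.06 × 10 × 1 = 561.0 kN.
Bearing (6 mm plate, F_u = 400 MPa): end bolts L_c = 22 − 18/2 = 13, R_n = min(1.2×13×6×400, 2.4×16×6×400) = 37.44 kN/bolt; interior L_c = 56 − 18 = 38, R_n = 92.16 kN/bolt. φR_n = 0.75 × (2×37.44 + 8×92.16) = 609.1 kN.
Block shear: shear path 2×[22+4×56] = 2×246 mm, A_gv = 2952, A_nv = 2×(246 − 4.5×20)×6 = 1872 mm²; tension across gage: (49 − 1×20)×6 = 174 mm². R_n = min(0.6×400×1872, 0.6×250×2952) + 1.0×400×174 = min(449.28, 442.8) + 69.6 = 512.4 kN. φR_n = 0.75 × 512.4 = 384.3 kN.
Tension yield (gross): A_g = 150×6 = 900 mm². φR_n = 0.90 × 250 × 900 = 202.5 kN.
Governing: min(561.0, 609.1, 384.3, 202.5) = 202.5 kN → gross-section yield.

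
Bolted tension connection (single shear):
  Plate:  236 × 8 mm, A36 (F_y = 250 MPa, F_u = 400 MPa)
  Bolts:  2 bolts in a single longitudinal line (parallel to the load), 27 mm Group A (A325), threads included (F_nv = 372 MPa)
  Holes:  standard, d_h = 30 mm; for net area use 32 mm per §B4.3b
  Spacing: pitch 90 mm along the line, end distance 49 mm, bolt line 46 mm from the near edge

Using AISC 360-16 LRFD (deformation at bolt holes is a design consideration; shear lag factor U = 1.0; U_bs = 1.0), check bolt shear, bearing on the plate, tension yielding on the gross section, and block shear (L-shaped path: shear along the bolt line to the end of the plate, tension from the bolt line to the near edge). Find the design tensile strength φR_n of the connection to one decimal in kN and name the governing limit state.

197.1 kN (block shear governs)

Bolt shear: A_b = π(27)²/4 = 572.56 mm². φR_n = 0.75 × 372 × 572.56 × 2 × 1 = 319.5 kN.
Bearing (8 mm plate, F_u = 400 MPa): end bolts L_c = 49 − 30/2 = 34, R_n = min(1.2×34×8×400, 2.4×27×8×400) = 130.56 kN/bolt; interior L_c = 90 − 30 = 60, R_n = 207.36 kN/bolt. φR_n = 0.75 × (1×130.56 + 1×207.36) = 253.4 kN.
Tension yield (gross): A_g = 236×8 = 1888 mm². φR_n = 0.90 × 250 × 1888 = 424.8 kN.
Block shear: shear path 1×[49+1×90] = 1×139 mm, A_gv = 1112, A_nv = 1×(139 − 1.5×32)×8 = 728 mm²; tension to near edge: (46 − 0.5×32)×8 = 240 mm². R_n = min(0.6×400×728, 0.6×250×1112) + 1.0×400×240 = min(174.72, 166.8) + 96 = 262.8 kN. φR_n = 0.75 × 262.8 = 197.1 kN.
Governing: min(319.5, 253.4, 424.8, 197.1) = 197.1 kN → block shear.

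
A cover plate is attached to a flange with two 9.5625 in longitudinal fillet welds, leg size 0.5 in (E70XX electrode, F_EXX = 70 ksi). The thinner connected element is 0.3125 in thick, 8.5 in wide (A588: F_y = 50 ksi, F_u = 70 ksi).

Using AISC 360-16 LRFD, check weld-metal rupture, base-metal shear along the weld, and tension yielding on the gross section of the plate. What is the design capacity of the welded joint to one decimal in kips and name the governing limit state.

Weld metal: throat = 0.707×0.5 = 0.3535 in, L = 2×9.5625 = 19.125 in. φR_n = 0.75 × 0.6 × 70 × 0.3535 × 19.125 = 213.0 kips.
Base metal shear (0.3125 in plate): yield φR_n = 1.0×0.6×50×0.3125×19.125 = 179.3 kips; rupture φR_n = 0.75×0.6×70×0.3125×19.125 = 188.3 kips; take 179.3 kips (yield).
Tension yield (gross): A_g = 8.5×0.3125 = 2.6563 in². φR_n = 0.90 × 50 × 2.6563 = 119.5 kips.
Governing: min(213.0, 179.3, 119.5) = 119.5 kips → gross-section yield.

119.5 kips (gross-section yield governs)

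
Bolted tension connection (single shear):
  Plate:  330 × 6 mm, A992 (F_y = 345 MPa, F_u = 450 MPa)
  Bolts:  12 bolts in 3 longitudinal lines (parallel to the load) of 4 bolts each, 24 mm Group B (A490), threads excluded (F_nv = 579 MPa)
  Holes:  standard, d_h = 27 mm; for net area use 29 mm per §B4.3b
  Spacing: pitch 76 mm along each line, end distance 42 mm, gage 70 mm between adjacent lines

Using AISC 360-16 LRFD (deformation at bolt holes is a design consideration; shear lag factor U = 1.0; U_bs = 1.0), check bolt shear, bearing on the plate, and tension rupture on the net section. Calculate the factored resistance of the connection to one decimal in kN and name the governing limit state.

492.1 kN (net-section rupture governs)

Bolt shear: A_b = π(24)²/4 = 452.39 mm². φR_n = 0.75 × 579 × 452.39 × 12 × 1 = 2357.4 kN.
Bearing (6 mm plate, F_u = 450 MPa): end bolts L_c = 42 − 27/2 = 28.5, R_n = min(1.2×28.5×6×450, 2.4×24×6×450) = 92.34 kN/bolt; interior L_c = 76 − 27 = 49, R_n = 155.52 kN/bolt. φR_n = 0.75 × (3×92.34 + 9×155.52) = 1257.5 kN.
Tension rupture (net): A_n = (330 − 3×29)×6 = 1458 mm² (U = 1.0, A_e = A_n). φR_n = 0.75 × 450 × 1458 = 492.1 kN.
Governing: min(2357.4, 1257.5, 492.1) = 492.1 kN → net-section rupture.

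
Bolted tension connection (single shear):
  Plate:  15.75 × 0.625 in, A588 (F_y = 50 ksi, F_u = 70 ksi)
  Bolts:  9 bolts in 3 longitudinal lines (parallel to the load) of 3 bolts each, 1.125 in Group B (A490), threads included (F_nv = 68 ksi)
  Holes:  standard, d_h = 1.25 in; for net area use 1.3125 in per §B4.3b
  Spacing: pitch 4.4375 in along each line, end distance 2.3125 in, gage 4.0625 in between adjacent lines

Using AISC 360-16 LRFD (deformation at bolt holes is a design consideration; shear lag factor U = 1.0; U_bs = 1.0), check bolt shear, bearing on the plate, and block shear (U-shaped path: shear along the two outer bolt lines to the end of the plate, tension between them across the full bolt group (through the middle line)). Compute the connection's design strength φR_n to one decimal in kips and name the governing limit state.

456.3 kips (bolt shear governs)

Bolt shear: A_b = π(1.125)²/4 = 0.99402 in². φR_n = 0.75 × 68 × 0.99402 × 9 × 1 = 456.3 kips.
Bearing (0.625 in plate, F_u = 70 ksi): end bolts L_c = 2.3125 − 1.25/2 = 1.6875, R_n = min(1.2×1.6875×0.625×70, 2.4×1.125×0.625×70) = 88.594 kips/bolt; interior L_c = 4.4375 − 1.25 = 3.1875, R_n = 118.13 kips/bolt. φR_n = 0.75 × (3×88.594 + 6×118.13) = 730.9 kips.
Block shear: shear path 2×[2.3125+2×4.4375] = 2×11.1875 in, A_gv = 13.984, A_nv = 2×(11.1875 − 2.5×1.3125)×0.625 = 9.8828 in²; tension across gage: (8.125 − 2×1.3125)×0.625 = 3.4375 in². R_n = min(0.6×70×9.8828, 0.6×50×13.984) + 1.0×70×3.4375 = min(415.08, 419.52) + 240.63 = 655.71 kips. φR_n = 0.75 × 655.71 = 491.8 kips.
Governing: min(456.3, 730.9, 491.8) = 456.3 kips → bolt shear.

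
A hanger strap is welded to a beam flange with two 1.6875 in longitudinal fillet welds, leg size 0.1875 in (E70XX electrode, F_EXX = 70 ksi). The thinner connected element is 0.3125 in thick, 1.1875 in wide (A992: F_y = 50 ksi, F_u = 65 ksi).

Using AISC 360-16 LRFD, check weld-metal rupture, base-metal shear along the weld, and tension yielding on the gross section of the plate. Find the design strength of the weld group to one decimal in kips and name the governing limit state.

14.1 kips (weld metal governs)

Weld metal: throat = 0.707×0.1875 = 0.13256 in, L = 2×1.6875 = 3.375 in. φR_n = 0.75 × 0.6 × 70 × 0.13256 × 3.375 = 14.1 kips.
Base metal shear (0.3125 in plate): yield φR_n = 1.0×0.6×50×0.3125×3.375 = 31.6 kips; rupture φR_n = 0.75×0.6×65×0.3125×3.375 = 30.8 kips; take 30.8 kips (rupture).
Tension yield (gross): A_g = 1.1875×0.3125 = 0.37109 in². φR_n = 0.90 × 50 × 0.37109 = 16.7 kips.
Governing: min(14.1, 30.8, 16.7) = 14.1 kips → weld metal.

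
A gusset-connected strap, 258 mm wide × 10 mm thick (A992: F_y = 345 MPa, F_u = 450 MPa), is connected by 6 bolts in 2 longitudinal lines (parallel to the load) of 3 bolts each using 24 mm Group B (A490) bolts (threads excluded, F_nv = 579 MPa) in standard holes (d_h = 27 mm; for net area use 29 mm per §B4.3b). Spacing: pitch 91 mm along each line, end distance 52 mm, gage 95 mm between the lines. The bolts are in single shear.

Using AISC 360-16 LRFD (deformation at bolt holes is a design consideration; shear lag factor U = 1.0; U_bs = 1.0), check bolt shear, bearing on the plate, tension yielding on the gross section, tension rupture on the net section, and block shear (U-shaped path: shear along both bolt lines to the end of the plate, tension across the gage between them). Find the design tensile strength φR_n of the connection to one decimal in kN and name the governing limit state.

675.0 kN (net-section rupture governs)

Bolt shear: A_b = π(24)²/4 = 452.39 mm². φR_n = 0.75 × 579 × 452.39 × 6 × 1 = 1178.7 kN.
Bearing (10 mm plate, F_u = 450 MPa): end bolts L_c = 52 − 27/2 = 38.5, R_n = min(1.2×38.5×10×450, 2.4×24×10×450) = 207.9 kN/bolt; interior L_c = 91 − 27 = 64, R_n = 259.2 kN/bolt. φR_n = 0.75 × (2×207.9 + 4×259.2) = 1089.5 kN.
Tension yield (gross): A_g = 258×10 = 2580 mm². φR_n = 0.90 × 345 × 2580 = 801.1 kN.
Tension rupture (net): A_n = (258 − 2×29)×10 = 2000 mm² (U = 1.0, A_e = A_n). φR_n = 0.75 × 450 × 2000 = 675.0 kN.
Block shear: shear path 2×[52+2×91] = 2×234 mm, A_gv = 4680, A_nv = 2×(234 − 2.5×29)×10 = 3230 mm²; tension across gage: (95 − 1×29)×10 = 660 mm². R_n = min(0.6×450×3230, 0.6×345×4680) + 1.0×450×660 = min(872.1, 968.76) + 297 = 1169.1 kN. φR_n = 0.75 × 1169.1 = 876.8 kN.
Governing: min(1178.7, 1089.5, 801.1, 675.0, 876.8) = 675.0 kN → net-section rupture.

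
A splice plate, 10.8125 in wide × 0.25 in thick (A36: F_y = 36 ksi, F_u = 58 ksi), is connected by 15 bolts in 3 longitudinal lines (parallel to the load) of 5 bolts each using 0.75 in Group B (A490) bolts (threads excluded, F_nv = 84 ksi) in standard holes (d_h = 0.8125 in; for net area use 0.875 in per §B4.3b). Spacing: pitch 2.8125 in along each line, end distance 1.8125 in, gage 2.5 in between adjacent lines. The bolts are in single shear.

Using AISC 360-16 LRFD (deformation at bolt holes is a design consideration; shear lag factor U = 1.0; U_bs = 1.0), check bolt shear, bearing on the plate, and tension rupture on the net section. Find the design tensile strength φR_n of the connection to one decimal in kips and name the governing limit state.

89.0 kips (net-section rupture governs)

Bolt shear: A_b = π(0.75)²/4 = 0.44179 in². φR_n = 0.75 × 84 × 0.44179 × 15 × 1 = 417.5 kips.
Bearing (0.25 in plate, F_u = 58 ksi): end bolts L_c = 1.8125 − 0.8125/2 = 1.40625, R_n = min(1.2×1.40625×0.25×58, 2.4×0.75×0.25×58) = 24.469 kips/bolt; interior L_c = 2.8125 − 0.8125 = 2, R_n = 26.1 kips/bolt. φR_n = 0.75 × (3×24.469 + 12×26.1) = 290.0 kips.
Tension rupture (net): A_n = (10.8125 − 3×0.875)×0.25 = 2.0469 in² (U = 1.0, A_e = A_n). φR_n = 0.75 × 58 × 2.0469 = 89.0 kips.
Governing: min(417.5, 290.0, 89.0) = 89.0 kips → net-section rupture.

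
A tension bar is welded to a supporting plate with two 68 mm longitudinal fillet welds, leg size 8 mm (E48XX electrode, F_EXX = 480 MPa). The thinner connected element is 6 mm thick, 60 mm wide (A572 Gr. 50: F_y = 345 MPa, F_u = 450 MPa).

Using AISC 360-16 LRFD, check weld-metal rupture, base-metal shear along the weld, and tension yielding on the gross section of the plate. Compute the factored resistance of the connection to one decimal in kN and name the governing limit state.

111.8 kN (gross-section yield governs)

Weld metal: throat = 0.707×8 = 5.656 mm, L = 2×68 = 136 mm. φR_n = 0.75 × 0.6 × 480 × 5.656 × 136 = 166.2 kN.
Base metal shear (6 mm plate): yield φR_n = 1.0×0.6×345×6×136 = 168.9 kN; rupture φR_n = 0.75×0.6×450×6×136 = 165.2 kN; take 165.2 kN (rupture).
Tension yield (gross): A_g = 60×6 = 360 mm². φR_n = 0.90 × 345 × 360 = 111.8 kN.
Governing: min(166.2, 165.2, 111.8) = 111.8 kN → gross-section yield.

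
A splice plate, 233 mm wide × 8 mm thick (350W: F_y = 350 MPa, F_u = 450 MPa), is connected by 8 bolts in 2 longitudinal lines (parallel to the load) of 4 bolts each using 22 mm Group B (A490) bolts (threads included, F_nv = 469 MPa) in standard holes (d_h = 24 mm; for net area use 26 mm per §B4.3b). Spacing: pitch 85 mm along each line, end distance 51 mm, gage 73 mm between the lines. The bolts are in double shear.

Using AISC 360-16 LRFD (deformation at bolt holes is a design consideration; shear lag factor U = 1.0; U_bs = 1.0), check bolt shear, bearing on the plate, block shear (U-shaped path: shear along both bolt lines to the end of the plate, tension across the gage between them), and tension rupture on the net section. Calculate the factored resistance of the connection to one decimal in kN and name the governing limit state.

488.7 kN (net-section rupture governs)

Bolt shear: A_b = π(22)²/4 = 380.13 mm². φR_n = 0.75 × 469 × 380.13 × 8 × 2 = 2139.4 kN.
Bearing (8 mm plate, F_u = 450 MPa): end bolts L_c = 51 − 24/2 = 39, R_n = min(1.2×39×8×450, 2.4×22×8×450) = 168.48 kN/bolt; interior L_c = 85 − 24 = 61, R_n = 190.08 kN/bolt. φR_n = 0.75 × (2×168.48 + 6×190.08) = 1108.1 kN.
Block shear: shear path 2×[51+3×85] = 2×306 mm, A_gv = 4896, A_nv = 2×(306 − 3.5×26)×8 = 3440 mm²; tension across gage: (73 − 1×26)×8 = 376 mm². R_n = min(0.6×450×3440, 0.6×350×4896) + 1.0×450×376 = min(928.8, 1028.2) + 169.2 = 1098 kN. φR_n = 0.75 × 1098 = 823.5 kN.
Tension rupture (net): A_n = (233 − 2×26)×8 = 1448 mm² (U = 1.0, A_e = A_n). φR_n = 0.75 × 450 × 1448 = 488.7 kN.
Governing: min(2139.4, 1108.1, 823.5, 488.7) = 488.7 kN → net-section rupture.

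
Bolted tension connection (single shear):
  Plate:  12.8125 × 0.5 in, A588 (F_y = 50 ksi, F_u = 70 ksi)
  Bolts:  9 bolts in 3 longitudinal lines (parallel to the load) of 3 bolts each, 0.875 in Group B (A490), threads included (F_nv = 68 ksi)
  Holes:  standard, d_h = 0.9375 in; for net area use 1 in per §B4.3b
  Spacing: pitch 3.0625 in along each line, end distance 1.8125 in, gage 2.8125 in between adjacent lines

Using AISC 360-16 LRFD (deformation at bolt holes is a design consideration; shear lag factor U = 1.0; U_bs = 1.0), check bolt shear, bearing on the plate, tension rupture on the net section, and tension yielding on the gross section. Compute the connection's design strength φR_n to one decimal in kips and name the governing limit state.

257.6 kips (net-section rupture governs)

Bolt shear: A_b = π(0.875)²/4 = 0.60132 in². φR_n = 0.75 × 68 × 0.60132 × 9 × 1 = 276.0 kips.
Bearing (0.5 in plate, F_u = 70 ksi): end bolts L_c = 1.8125 − 0.9375/2 = 1.34375, R_n = min(1.2×1.34375×0.5×70, 2.4×0.875×0.5×70) = 56.438 kips/bolt; interior L_c = 3.0625 − 0.9375 = 2.125, R_n = 73.5 kips/bolt. φR_n = 0.75 × (3×56.438 + 6×73.5) = 457.7 kips.
Tension rupture (net): A_n = (12.8125 − 3×1)×0.5 = 4.9063 in² (U = 1.0, A_e = A_n). φR_n = 0.75 × 70 × 4.9063 = 257.6 kips.
Tension yield (gross): A_g = 12.8125×0.5 = 6.4063 in². φR_n = 0.90 × 50 × 6.4063 = 288.3 kips.
Governing: min(276.0, 457.7, 257.6, 288.3) = 257.6 kips → net-section rupture.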